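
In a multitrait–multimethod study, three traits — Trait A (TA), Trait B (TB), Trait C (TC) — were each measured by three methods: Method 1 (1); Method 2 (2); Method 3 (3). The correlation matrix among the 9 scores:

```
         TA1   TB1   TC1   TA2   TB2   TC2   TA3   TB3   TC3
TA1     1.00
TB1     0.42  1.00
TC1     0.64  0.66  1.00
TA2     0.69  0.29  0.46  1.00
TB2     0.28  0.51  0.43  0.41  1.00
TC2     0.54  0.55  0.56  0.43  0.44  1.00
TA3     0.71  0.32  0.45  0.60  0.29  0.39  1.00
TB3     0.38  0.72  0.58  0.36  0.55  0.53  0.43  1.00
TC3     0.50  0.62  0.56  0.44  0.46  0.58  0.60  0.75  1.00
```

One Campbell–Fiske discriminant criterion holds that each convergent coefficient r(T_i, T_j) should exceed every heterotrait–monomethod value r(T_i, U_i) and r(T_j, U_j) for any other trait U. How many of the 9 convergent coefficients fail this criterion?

Each convergent coefficient versus the relevant comparison correlations:
TA (methods 1·2): 0.69 vs {0.42, 0.41, 0.64, 0.43} → pass.
TA (methods 1·3): 0.71 vs {0.42, 0.43, 0.64, 0.60} → pass.
TA (methods 2·3): 0.60 vs {0.41, 0.43, 0.43, 0.60} → fail.
TB (methods 1·2): 0.51 vs {0.42, 0.41, 0.66, 0.44} → fail.
TB (methods 1·3): 0.72 vs {0.42, 0.43, 0.66, 0.75} → fail.
TB (methods 2·3): 0.55 vs {0.41, 0.43, 0.44, 0.75} → fail.
TC (methods 1·2): 0.56 vs {0.64, 0.43, 0.66, 0.44} → fail.
TC (methods 1·3): 0.56 vs {0.64, 0.60, 0.66, 0.75} → fail.
TC (methods 2·3): 0.58 vs {0.43, 0.60, 0.44, 0.75} → fail.
7 of 9 fail.

7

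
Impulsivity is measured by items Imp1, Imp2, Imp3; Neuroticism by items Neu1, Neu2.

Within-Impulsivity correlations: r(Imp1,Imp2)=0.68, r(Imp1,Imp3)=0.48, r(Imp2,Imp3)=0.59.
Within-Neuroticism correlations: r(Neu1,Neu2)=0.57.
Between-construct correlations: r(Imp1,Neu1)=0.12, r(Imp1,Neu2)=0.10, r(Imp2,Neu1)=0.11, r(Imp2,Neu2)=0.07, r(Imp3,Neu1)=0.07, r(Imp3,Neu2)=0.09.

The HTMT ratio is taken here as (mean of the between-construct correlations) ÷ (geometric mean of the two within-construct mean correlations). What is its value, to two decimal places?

Mean between = 0.56/6 = 0.0933.
Mean within-Imp = 1.75/3 = 0.5833; mean within-Neu = 0.57/1 = 0.5700.
Geometric mean = √(0.5833 × 0.5700) = 0.5766.
HTMT = 0.0933 / 0.5766 = 0.16.

0.16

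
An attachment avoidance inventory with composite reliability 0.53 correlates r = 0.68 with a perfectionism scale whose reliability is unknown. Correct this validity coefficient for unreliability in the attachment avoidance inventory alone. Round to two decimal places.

0.93

Single correction: r_c = r_obs / √r_xx = 0.68 / √0.53 = 0.68 / 0.7280 ≈ 0.93.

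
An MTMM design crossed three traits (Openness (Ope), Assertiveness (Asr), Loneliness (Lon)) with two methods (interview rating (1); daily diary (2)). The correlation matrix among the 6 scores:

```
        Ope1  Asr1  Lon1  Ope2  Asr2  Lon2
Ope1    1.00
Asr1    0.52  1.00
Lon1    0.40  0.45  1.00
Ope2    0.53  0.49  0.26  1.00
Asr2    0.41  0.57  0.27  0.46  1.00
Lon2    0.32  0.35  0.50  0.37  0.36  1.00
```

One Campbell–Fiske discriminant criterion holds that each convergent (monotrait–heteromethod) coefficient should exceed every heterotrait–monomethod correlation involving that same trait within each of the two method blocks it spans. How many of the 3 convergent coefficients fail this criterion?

Each convergent coefficient versus the relevant comparison correlations:
Ope (methods 1·2): 0.53 vs {0.52, 0.46, 0.40, 0.37} → pass.
Asr (methods 1·2): 0.57 vs {0.52, 0.46, 0.45, 0.36} → pass.
Lon (methods 1·2): 0.50 vs {0.40, 0.37, 0.45, 0.36} → pass.
0 of 3 fail.

0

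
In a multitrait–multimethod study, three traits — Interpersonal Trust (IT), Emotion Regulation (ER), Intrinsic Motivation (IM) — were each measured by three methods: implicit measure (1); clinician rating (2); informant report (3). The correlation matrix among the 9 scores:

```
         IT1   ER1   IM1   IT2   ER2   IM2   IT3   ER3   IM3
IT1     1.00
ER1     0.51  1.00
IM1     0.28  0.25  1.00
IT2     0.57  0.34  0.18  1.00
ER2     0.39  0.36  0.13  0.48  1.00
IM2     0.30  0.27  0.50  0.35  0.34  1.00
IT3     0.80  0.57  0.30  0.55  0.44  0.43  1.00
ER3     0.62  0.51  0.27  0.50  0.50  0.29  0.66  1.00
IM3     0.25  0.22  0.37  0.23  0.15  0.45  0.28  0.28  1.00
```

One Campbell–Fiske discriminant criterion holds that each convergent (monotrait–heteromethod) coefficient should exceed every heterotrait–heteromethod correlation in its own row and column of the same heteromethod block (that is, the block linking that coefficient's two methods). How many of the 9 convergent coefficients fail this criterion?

3

Convergent coefficients and their comparison sets:
IT (methods 1·2): 0.57 vs {0.39, 0.34, 0.30, 0.18} → pass.
IT (methods 1·3): 0.80 vs {0.62, 0.57, 0.25, 0.30} → pass.
IT (methods 2·3): 0.55 vs {0.50, 0.44, 0.23, 0.43} → pass.
ER (methods 1·2): 0.36 vs {0.34, 0.39, 0.27, 0.13} → fail.
ER (methods 1·3): 0.51 vs {0.57, 0.62, 0.22, 0.27} → fail.
ER (methods 2·3): 0.50 vs {0.44, 0.50, 0.15, 0.29} → fail.
IM (methods 1·2): 0.50 vs {0.18, 0.30, 0.13, 0.27} → pass.
IM (methods 1·3): 0.37 vs {0.30, 0.25, 0.27, 0.22} → pass.
IM (methods 2·3): 0.45 vs {0.43, 0.23, 0.29, 0.15} → pass.
3 of 9 fail.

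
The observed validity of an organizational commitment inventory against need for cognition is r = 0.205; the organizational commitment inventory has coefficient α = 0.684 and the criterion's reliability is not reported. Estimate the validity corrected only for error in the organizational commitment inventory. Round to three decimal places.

0.248

Single correction: r_c = r_obs / √r_xx = 0.205 / √0.684 = 0.205 / 0.8270 ≈ 0.248.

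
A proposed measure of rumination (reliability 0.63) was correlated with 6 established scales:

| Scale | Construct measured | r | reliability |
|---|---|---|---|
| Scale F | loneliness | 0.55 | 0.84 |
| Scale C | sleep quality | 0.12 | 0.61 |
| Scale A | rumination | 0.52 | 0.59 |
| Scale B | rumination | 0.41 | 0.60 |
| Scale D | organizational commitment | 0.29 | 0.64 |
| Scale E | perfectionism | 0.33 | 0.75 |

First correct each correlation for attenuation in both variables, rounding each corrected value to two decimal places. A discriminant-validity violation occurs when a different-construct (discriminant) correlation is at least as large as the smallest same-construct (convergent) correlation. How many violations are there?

1

Disattenuated r (r / √(r_scale · r_new)):
  Scale F (disc): 0.55 / √(0.84·0.63) = 0.76
  Scale C (disc): 0.12 / √(0.61·0.63) = 0.19
  Scale A (conv): 0.52 / √(0.59·0.63) = 0.85
  Scale B (conv): 0.41 / √(0.60·0.63) = 0.67
  Scale D (disc): 0.29 / √(0.64·0.63) = 0.46
  Scale E (disc): 0.33 / √(0.75·0.63) = 0.48
Smallest convergent = 0.67. Discriminant values: 0.76, 0.19, 0.46, 0.48; count ≥ 0.67 → 1.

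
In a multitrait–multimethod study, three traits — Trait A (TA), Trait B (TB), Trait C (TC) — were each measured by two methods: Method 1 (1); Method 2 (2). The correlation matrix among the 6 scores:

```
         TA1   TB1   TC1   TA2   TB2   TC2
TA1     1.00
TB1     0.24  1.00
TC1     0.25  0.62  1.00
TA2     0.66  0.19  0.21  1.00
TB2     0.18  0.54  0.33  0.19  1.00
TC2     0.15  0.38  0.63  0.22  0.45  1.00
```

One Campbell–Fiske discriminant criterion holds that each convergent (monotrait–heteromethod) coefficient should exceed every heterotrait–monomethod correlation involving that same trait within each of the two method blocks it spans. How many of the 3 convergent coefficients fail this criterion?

1

Checking each validity diagonal entry against its comparison values:
TA (methods 1·2): 0.66 vs {0.24, 0.19, 0.25, 0.22} → pass.
TB (methods 1·2): 0.54 vs {0.24, 0.19, 0.62, 0.45} → fail.
TC (methods 1·2): 0.63 vs {0.25, 0.22, 0.62, 0.45} → pass.
1 of 3 fail.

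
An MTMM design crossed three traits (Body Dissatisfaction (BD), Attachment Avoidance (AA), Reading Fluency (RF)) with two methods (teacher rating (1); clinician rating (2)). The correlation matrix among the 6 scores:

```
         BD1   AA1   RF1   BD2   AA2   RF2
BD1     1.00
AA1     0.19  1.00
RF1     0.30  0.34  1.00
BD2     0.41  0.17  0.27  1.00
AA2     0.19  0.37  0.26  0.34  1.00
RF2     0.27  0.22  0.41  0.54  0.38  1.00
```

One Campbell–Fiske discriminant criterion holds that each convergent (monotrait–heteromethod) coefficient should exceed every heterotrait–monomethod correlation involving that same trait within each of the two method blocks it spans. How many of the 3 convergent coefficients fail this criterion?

Checking each validity diagonal entry against its comparison values:
BD (methods 1·2): 0.41 vs {0.19, 0.34, 0.30, 0.54} → fail.
AA (methods 1·2): 0.37 vs {0.19, 0.34, 0.34, 0.38} → fail.
RF (methods 1·2): 0.41 vs {0.30, 0.54, 0.34, 0.38} → fail.
3 of 3 fail.

3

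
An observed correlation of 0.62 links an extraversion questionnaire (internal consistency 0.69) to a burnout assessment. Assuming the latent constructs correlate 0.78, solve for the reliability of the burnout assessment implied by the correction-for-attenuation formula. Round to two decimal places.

0.92

r_true = r_obs / √(r_xx · r_yy) ⇒ 0.78 = 0.62 / √(0.69 · r_yy).
√(0.69 · r_yy) = 0.62 / 0.78 = 0.7949; 0.69 · r_yy = 0.6319; r_yy = 0.6319 / 0.69 ≈ 0.92.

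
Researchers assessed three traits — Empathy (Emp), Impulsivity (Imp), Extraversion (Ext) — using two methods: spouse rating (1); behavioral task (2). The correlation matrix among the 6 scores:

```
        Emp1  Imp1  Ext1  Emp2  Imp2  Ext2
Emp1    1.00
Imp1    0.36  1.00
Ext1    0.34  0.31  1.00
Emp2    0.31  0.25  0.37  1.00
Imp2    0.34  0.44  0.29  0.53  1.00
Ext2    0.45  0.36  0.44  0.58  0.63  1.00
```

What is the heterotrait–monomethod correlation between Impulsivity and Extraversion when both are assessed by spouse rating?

Different traits, same method: r(Imp1, Ext1) = 0.31.

0.31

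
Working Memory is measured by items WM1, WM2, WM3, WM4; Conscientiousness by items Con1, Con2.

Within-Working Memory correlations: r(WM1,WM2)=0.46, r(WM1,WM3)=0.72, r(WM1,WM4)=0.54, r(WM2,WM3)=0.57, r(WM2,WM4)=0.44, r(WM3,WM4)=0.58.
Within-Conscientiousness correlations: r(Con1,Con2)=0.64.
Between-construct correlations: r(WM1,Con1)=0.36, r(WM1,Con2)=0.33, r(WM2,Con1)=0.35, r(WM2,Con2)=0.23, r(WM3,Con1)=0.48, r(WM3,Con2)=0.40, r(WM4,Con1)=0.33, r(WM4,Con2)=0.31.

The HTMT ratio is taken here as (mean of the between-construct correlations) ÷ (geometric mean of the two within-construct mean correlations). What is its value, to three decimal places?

0.587

Mean heterotrait r = 2.79/8 = 0.3488.
Mean within-WM = 3.31/6 = 0.5517; mean within-Con = 0.64/1 = 0.6400.
Geometric mean = √(0.5517 × 0.6400) = 0.5942.
HTMT = 0.3488 / 0.5942 = 0.587.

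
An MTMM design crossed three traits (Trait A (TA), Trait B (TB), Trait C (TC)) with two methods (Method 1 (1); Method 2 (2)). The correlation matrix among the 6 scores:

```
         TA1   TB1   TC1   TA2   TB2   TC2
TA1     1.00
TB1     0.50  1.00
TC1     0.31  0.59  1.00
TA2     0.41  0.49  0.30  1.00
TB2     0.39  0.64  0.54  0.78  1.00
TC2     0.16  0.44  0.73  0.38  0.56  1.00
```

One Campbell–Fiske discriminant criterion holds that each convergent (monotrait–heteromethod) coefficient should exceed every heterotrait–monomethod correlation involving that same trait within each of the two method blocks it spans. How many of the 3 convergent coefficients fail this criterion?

2

Checking each validity diagonal entry against its comparison values:
TA (methods 1·2): 0.41 vs {0.50, 0.78, 0.31, 0.38} → fail.
TB (methods 1·2): 0.64 vs {0.50, 0.78, 0.59, 0.56} → fail.
TC (methods 1·2): 0.73 vs {0.31, 0.38, 0.59, 0.56} → pass.
2 of 3 fail.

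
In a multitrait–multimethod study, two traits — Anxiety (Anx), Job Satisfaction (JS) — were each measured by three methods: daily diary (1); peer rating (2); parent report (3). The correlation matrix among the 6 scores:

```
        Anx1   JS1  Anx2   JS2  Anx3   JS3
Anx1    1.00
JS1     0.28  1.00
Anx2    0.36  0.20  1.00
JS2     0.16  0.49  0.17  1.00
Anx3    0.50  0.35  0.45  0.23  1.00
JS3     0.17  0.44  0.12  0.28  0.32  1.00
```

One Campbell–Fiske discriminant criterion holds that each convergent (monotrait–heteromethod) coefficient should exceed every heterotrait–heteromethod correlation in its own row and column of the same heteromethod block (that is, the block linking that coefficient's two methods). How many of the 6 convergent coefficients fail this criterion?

0

Convergent coefficients and their comparison sets:
Anx (methods 1·2): 0.36 vs {0.16, 0.20} → pass.
Anx (methods 1·3): 0.50 vs {0.17, 0.35} → pass.
Anx (methods 2·3): 0.45 vs {0.12, 0.23} → pass.
JS (methods 1·2): 0.49 vs {0.20, 0.16} → pass.
JS (methods 1·3): 0.44 vs {0.35, 0.17} → pass.
JS (methods 2·3): 0.28 vs {0.23, 0.12} → pass.
0 of 6 fail.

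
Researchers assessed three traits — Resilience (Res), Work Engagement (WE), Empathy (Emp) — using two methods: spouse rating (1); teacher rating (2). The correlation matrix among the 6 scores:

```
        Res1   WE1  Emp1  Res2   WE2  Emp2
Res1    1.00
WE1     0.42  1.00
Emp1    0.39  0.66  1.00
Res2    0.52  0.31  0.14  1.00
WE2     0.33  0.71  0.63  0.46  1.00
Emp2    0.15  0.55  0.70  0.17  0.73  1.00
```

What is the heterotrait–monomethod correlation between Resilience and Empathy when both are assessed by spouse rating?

Different traits, same method: r(Res1, Emp1) = 0.39.

0.39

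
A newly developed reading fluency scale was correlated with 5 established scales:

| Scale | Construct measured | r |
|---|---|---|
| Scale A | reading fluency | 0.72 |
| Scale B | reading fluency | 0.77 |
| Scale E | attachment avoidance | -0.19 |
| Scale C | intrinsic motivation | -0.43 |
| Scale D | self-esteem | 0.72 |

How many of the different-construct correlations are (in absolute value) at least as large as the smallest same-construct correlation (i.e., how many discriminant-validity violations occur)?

Convergent (same construct = reading fluency): Scale A, Scale B.
Smallest convergent = 0.72. Discriminant |r|: 0.19, 0.43, 0.72; count ≥ 0.72 → 1.

1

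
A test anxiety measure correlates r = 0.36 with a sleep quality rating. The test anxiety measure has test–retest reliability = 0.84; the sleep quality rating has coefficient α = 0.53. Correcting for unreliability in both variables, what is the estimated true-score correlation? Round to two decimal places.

r_true = r_obs / √(r_xx · r_yy) = 0.36 / √(0.84 × 0.53) = 0.36 / √0.4452 = 0.36 / 0.6672 ≈ 0.54.

0.54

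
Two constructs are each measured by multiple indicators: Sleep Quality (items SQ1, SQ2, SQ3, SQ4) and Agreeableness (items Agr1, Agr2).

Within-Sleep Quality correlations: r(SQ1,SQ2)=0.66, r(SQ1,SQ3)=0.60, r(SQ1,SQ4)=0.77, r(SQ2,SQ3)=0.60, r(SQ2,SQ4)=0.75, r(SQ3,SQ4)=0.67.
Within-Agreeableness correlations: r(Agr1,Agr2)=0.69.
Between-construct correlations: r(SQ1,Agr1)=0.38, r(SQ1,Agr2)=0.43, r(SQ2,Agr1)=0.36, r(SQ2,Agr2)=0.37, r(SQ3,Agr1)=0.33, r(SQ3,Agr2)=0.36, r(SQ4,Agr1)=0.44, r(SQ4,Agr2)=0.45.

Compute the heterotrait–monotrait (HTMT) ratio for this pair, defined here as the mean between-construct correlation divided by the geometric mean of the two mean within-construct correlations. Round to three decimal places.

Between-construct mean = 3.12/8 = 0.3900.
Mean within-SQ = 4.05/6 = 0.6750; mean within-Agr = 0.69/1 = 0.6900.
Geometric mean = √(0.6750 × 0.6900) = 0.6825.
HTMT = 0.3900 / 0.6825 = 0.571.

0.571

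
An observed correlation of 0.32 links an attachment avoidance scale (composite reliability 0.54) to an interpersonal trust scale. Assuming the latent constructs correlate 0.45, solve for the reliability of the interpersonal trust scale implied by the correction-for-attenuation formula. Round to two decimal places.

r_true = r_obs / √(r_xx · r_yy) ⇒ 0.45 = 0.32 / √(0.54 · r_yy).
√(0.54 · r_yy) = 0.32 / 0.45 = 0.7111; 0.54 · r_yy = 0.5057; r_yy = 0.5057 / 0.54 ≈ 0.94.

0.94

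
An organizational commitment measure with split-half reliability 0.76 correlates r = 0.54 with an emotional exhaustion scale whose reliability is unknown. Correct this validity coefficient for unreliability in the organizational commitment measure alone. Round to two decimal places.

0.62

Single correction: r_c = r_obs / √r_xx = 0.54 / √0.76 = 0.54 / 0.8718 ≈ 0.62.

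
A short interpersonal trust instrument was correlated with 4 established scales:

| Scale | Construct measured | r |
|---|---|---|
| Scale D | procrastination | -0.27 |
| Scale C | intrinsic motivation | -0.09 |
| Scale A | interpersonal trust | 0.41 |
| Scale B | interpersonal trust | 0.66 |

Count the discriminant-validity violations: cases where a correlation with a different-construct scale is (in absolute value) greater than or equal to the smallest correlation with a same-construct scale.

Convergent (same construct = interpersonal trust): Scale A, Scale B.
Smallest convergent = 0.41. Discriminant |r|: 0.27, 0.09; count ≥ 0.41 → 0.

0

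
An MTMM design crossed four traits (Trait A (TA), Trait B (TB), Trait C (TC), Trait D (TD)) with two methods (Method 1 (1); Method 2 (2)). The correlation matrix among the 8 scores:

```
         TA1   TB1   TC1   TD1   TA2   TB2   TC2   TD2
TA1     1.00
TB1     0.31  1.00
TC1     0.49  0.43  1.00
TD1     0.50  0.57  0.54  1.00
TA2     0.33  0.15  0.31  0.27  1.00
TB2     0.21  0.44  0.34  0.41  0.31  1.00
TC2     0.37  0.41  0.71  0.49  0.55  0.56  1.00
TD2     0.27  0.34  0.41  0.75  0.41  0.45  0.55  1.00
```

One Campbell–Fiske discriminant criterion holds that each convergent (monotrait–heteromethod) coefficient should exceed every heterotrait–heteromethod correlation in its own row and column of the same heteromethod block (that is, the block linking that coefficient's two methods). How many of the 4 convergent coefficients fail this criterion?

1

Each convergent coefficient versus the relevant comparison correlations:
TA (methods 1·2): 0.33 vs {0.21, 0.15, 0.37, 0.31, 0.27, 0.27} → fail.
TB (methods 1·2): 0.44 vs {0.15, 0.21, 0.41, 0.34, 0.34, 0.41} → pass.
TC (methods 1·2): 0.71 vs {0.31, 0.37, 0.34, 0.41, 0.41, 0.49} → pass.
TD (methods 1·2): 0.75 vs {0.27, 0.27, 0.41, 0.34, 0.49, 0.41} → pass.
1 of 4 fail.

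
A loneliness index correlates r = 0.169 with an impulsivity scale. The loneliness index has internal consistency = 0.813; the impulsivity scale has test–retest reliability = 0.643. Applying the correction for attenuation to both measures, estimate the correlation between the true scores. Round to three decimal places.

0.234

r_true = r_obs / √(r_xx · r_yy) = 0.169 / √(0.813 × 0.643) = 0.169 / √0.522759 = 0.169 / 0.7230 ≈ 0.234.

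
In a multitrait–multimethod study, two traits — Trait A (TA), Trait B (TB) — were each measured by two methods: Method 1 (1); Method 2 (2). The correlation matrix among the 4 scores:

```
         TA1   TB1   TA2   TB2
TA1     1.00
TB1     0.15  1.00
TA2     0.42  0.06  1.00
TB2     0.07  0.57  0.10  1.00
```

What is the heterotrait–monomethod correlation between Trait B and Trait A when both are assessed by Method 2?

Different traits, same method: r(TB2, TA2) = 0.10.

0.10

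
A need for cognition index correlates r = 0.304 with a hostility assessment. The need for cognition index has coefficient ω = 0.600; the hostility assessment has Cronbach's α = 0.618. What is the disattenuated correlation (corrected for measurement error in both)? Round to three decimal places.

r_true = r_obs / √(r_xx · r_yy) = 0.304 / √(0.600 × 0.618) = 0.304 / √0.370800 = 0.304 / 0.6089 ≈ 0.499.

0.499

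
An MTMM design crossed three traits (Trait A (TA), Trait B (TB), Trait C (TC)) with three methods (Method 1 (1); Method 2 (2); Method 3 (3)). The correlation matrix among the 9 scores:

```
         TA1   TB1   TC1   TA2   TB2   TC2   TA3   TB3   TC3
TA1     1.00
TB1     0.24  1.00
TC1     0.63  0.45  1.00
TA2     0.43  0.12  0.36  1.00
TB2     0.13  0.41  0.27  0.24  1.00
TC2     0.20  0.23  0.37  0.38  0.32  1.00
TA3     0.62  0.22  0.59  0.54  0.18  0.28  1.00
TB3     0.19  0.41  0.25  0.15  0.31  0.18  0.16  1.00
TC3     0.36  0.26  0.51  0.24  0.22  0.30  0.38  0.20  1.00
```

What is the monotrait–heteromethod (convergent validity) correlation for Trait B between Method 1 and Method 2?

Same trait (TB), different methods: r(TB1, TB2) = 0.41.

0.41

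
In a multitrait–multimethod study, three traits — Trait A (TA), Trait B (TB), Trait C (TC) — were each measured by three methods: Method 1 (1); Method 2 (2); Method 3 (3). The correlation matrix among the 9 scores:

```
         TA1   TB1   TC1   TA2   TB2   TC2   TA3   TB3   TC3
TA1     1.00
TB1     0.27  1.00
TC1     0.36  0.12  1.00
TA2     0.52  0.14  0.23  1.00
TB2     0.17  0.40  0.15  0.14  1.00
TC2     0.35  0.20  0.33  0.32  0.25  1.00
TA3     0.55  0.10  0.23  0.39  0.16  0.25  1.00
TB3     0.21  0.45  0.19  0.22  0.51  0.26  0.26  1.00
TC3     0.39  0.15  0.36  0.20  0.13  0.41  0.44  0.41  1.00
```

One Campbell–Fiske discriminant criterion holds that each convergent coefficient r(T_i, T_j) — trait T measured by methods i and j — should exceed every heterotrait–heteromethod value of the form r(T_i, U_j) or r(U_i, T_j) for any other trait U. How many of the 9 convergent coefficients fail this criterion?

Each convergent coefficient versus the relevant comparison correlations:
TA (methods 1·2): 0.52 vs {0.17, 0.14, 0.35, 0.23} → pass.
TA (methods 1·3): 0.55 vs {0.21, 0.10, 0.39, 0.23} → pass.
TA (methods 2·3): 0.39 vs {0.22, 0.16, 0.20, 0.25} → pass.
TB (methods 1·2): 0.40 vs {0.14, 0.17, 0.20, 0.15} → pass.
TB (methods 1·3): 0.45 vs {0.10, 0.21, 0.15, 0.19} → pass.
TB (methods 2·3): 0.51 vs {0.16, 0.22, 0.13, 0.26} → pass.
TC (methods 1·2): 0.33 vs {0.23, 0.35, 0.15, 0.20} → fail.
TC (methods 1·3): 0.36 vs {0.23, 0.39, 0.19, 0.15} → fail.
TC (methods 2·3): 0.41 vs {0.25, 0.20, 0.26, 0.13} → pass.
2 of 9 fail.

2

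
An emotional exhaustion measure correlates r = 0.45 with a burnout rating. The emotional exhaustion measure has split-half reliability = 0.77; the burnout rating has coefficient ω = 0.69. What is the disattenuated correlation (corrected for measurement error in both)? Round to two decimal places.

0.62

r_true = r_obs / √(r_xx · r_yy) = 0.45 / √(0.77 × 0.69) = 0.45 / √0.5313 = 0.45 / 0.7289 ≈ 0.62.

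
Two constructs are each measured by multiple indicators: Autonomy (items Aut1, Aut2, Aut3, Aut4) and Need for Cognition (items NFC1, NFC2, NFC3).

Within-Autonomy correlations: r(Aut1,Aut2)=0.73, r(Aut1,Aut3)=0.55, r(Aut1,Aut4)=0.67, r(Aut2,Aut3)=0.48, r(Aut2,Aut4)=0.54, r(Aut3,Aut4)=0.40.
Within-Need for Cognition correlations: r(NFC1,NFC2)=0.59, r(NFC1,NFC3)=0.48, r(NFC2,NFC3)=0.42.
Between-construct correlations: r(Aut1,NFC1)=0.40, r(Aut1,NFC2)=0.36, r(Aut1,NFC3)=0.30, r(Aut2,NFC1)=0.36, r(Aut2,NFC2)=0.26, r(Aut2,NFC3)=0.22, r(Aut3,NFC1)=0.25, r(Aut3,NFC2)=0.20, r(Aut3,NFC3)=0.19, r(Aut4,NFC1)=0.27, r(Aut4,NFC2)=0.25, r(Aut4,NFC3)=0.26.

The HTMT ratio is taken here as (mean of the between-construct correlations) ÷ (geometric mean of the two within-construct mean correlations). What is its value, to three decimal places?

0.524

Between-construct mean = 3.32/12 = 0.2767.
Mean within-Aut = 3.37/6 = 0.5617; mean within-NFC = 1.49/3 = 0.4967.
Geometric mean = √(0.5617 × 0.4967) = 0.5282.
HTMT = 0.2767 / 0.5282 = 0.524.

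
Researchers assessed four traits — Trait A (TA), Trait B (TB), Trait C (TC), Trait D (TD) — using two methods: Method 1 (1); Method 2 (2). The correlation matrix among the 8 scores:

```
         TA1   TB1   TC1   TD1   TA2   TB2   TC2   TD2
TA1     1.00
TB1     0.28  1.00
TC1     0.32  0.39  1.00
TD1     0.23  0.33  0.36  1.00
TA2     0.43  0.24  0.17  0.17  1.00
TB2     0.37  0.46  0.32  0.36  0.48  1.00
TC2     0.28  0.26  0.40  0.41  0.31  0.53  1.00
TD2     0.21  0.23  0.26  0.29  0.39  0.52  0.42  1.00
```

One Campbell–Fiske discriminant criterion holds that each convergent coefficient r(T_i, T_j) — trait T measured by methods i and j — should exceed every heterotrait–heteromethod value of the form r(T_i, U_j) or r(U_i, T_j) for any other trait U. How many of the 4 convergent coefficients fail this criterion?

Each convergent coefficient versus the relevant comparison correlations:
TA (methods 1·2): 0.43 vs {0.37, 0.24, 0.28, 0.17, 0.21, 0.17} → pass.
TB (methods 1·2): 0.46 vs {0.24, 0.37, 0.26, 0.32, 0.23, 0.36} → pass.
TC (methods 1·2): 0.40 vs {0.17, 0.28, 0.32, 0.26, 0.26, 0.41} → fail.
TD (methods 1·2): 0.29 vs {0.17, 0.21, 0.36, 0.23, 0.41, 0.26} → fail.
2 of 4 fail.

2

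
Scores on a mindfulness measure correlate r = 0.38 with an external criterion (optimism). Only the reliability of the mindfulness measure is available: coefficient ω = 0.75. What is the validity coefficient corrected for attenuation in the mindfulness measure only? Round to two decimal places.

Single correction: r_c = r_obs / √r_xx = 0.38 / √0.75 = 0.38 / 0.8660 ≈ 0.44.

0.44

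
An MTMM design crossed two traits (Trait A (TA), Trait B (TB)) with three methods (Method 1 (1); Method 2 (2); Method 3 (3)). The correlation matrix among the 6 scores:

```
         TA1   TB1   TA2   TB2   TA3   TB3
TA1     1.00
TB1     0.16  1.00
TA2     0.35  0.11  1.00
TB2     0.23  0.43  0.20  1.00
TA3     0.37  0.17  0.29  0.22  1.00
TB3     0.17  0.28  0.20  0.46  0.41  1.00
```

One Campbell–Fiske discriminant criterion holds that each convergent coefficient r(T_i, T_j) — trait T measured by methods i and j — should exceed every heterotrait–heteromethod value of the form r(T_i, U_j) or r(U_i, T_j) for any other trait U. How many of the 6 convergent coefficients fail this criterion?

0

Convergent coefficients and their comparison sets:
TA (methods 1·2): 0.35 vs {0.23, 0.11} → pass.
TA (methods 1·3): 0.37 vs {0.17, 0.17} → pass.
TA (methods 2·3): 0.29 vs {0.20, 0.22} → pass.
TB (methods 1·2): 0.43 vs {0.11, 0.23} → pass.
TB (methods 1·3): 0.28 vs {0.17, 0.17} → pass.
TB (methods 2·3): 0.46 vs {0.22, 0.20} → pass.
0 of 6 fail.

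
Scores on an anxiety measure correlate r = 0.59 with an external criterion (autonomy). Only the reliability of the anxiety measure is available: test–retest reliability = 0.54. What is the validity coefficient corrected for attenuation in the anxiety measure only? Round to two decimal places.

0.80

Single correction: r_c = r_obs / √r_xx = 0.59 / √0.54 = 0.59 / 0.7348 ≈ 0.80.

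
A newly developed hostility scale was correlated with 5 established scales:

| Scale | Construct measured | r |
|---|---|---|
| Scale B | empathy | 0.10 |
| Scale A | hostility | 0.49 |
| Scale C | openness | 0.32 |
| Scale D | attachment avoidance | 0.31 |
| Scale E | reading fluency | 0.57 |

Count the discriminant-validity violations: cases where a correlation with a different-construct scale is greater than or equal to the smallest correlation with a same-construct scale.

1

Convergent (same construct = hostility): Scale A.
Smallest convergent = 0.49. Discriminant values: 0.10, 0.32, 0.31, 0.57; count ≥ 0.49 → 1.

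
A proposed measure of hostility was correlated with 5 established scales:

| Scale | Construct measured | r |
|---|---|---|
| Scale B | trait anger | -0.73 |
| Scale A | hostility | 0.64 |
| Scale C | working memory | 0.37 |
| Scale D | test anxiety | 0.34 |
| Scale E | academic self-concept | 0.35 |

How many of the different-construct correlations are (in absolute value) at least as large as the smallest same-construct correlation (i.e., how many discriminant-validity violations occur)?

Convergent (same construct = hostility): Scale A.
Smallest convergent = 0.64. Discriminant |r|: 0.73, 0.37, 0.34, 0.35; count ≥ 0.64 → 1.

1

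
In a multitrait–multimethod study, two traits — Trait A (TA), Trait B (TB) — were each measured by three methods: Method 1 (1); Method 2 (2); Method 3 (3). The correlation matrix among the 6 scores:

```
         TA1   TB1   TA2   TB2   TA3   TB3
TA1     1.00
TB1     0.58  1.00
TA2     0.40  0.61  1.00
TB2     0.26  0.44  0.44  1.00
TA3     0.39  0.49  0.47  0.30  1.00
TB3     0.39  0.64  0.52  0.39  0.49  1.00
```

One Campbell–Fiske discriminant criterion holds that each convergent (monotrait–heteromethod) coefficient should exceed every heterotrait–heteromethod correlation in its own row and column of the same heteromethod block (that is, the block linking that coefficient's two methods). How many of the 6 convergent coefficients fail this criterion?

Checking each validity diagonal entry against its comparison values:
TA (methods 1·2): 0.40 vs {0.26, 0.61} → fail.
TA (methods 1·3): 0.39 vs {0.39, 0.49} → fail.
TA (methods 2·3): 0.47 vs {0.52, 0.30} → fail.
TB (methods 1·2): 0.44 vs {0.61, 0.26} → fail.
TB (methods 1·3): 0.64 vs {0.49, 0.39} → pass.
TB (methods 2·3): 0.39 vs {0.30, 0.52} → fail.
5 of 6 fail.

5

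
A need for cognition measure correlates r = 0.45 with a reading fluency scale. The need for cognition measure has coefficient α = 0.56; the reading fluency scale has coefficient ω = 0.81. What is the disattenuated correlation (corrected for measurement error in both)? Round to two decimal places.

r_true = r_obs / √(r_xx · r_yy) = 0.45 / √(0.56 × 0.81) = 0.45 / √0.4536 = 0.45 / 0.6735 ≈ 0.67.

0.67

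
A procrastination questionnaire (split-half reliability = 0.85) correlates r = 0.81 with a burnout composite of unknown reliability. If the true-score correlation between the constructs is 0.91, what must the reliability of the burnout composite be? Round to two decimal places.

0.93

r_true = r_obs / √(r_xx · r_yy) ⇒ 0.91 = 0.81 / √(0.85 · r_yy).
√(0.85 · r_yy) = 0.81 / 0.91 = 0.8901; 0.85 · r_yy = 0.7923; r_yy = 0.7923 / 0.85 ≈ 0.93.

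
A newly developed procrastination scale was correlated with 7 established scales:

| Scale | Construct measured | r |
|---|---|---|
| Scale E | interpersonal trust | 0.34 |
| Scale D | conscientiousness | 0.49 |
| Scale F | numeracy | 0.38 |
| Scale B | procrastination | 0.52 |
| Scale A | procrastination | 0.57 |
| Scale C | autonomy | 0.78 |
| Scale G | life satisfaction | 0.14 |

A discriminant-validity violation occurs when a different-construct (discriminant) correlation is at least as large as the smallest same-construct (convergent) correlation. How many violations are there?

1

Convergent (same construct = procrastination): Scale B, Scale A.
Smallest convergent = 0.52. Discriminant values: 0.34, 0.49, 0.38, 0.78, 0.14; count ≥ 0.52 → 1.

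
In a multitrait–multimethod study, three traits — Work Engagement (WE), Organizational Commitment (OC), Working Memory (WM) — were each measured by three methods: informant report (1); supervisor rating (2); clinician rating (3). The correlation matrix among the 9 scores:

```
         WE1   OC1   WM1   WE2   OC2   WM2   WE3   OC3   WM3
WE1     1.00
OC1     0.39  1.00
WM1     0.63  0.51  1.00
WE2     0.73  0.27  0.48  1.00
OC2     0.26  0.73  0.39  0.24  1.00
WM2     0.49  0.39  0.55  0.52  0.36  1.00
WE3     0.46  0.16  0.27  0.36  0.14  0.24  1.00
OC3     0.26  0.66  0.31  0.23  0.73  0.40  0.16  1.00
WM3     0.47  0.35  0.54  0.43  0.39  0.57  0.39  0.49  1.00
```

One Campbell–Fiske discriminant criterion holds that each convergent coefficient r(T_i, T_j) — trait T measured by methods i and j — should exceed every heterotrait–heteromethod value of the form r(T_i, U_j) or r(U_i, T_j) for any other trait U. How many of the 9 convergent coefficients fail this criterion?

2

Checking each validity diagonal entry against its comparison values:
WE (methods 1·2): 0.73 vs {0.26, 0.27, 0.49, 0.48} → pass.
WE (methods 1·3): 0.46 vs {0.26, 0.16, 0.47, 0.27} → fail.
WE (methods 2·3): 0.36 vs {0.23, 0.14, 0.43, 0.24} → fail.
OC (methods 1·2): 0.73 vs {0.27, 0.26, 0.39, 0.39} → pass.
OC (methods 1·3): 0.66 vs {0.16, 0.26, 0.35, 0.31} → pass.
OC (methods 2·3): 0.73 vs {0.14, 0.23, 0.39, 0.40} → pass.
WM (methods 1·2): 0.55 vs {0.48, 0.49, 0.39, 0.39} → pass.
WM (methods 1·3): 0.54 vs {0.27, 0.47, 0.31, 0.35} → pass.
WM (methods 2·3): 0.57 vs {0.24, 0.43, 0.40, 0.39} → pass.
2 of 9 fail.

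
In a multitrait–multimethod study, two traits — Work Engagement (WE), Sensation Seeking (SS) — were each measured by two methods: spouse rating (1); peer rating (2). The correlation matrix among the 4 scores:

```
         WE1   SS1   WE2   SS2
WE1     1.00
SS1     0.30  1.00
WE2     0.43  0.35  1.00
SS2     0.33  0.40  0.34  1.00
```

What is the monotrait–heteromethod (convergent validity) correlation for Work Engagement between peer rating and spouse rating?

0.43

Same trait (WE), different methods: r(WE2, WE1) = 0.43.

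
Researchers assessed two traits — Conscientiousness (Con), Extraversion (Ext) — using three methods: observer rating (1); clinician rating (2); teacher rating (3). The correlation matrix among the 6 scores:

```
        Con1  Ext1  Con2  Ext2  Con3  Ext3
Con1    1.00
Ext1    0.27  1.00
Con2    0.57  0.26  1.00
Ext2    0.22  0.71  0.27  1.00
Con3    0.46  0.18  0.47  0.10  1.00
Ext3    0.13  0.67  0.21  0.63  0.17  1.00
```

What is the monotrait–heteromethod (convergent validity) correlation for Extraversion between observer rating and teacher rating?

Same trait (Ext), different methods: r(Ext1, Ext3) = 0.67.

0.67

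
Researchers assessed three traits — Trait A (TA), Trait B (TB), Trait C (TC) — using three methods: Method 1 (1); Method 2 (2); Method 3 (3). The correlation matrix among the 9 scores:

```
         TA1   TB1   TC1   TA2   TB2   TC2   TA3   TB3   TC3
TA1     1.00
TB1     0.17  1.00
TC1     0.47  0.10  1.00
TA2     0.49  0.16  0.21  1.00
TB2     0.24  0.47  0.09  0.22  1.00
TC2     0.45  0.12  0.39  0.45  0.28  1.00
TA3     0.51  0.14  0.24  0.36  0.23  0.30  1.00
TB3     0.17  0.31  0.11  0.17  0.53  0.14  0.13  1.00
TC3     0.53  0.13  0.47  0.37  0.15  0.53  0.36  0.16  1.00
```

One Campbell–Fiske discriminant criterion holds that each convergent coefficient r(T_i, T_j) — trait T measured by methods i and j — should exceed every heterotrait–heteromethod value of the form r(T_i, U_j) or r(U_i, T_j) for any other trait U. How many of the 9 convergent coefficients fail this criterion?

4

Convergent coefficients and their comparison sets:
TA (methods 1·2): 0.49 vs {0.24, 0.16, 0.45, 0.21} → pass.
TA (methods 1·3): 0.51 vs {0.17, 0.14, 0.53, 0.24} → fail.
TA (methods 2·3): 0.36 vs {0.17, 0.23, 0.37, 0.30} → fail.
TB (methods 1·2): 0.47 vs {0.16, 0.24, 0.12, 0.09} → pass.
TB (methods 1·3): 0.31 vs {0.14, 0.17, 0.13, 0.11} → pass.
TB (methods 2·3): 0.53 vs {0.23, 0.17, 0.15, 0.14} → pass.
TC (methods 1·2): 0.39 vs {0.21, 0.45, 0.09, 0.12} → fail.
TC (methods 1·3): 0.47 vs {0.24, 0.53, 0.11, 0.13} → fail.
TC (methods 2·3): 0.53 vs {0.30, 0.37, 0.14, 0.15} → pass.
4 of 9 fail.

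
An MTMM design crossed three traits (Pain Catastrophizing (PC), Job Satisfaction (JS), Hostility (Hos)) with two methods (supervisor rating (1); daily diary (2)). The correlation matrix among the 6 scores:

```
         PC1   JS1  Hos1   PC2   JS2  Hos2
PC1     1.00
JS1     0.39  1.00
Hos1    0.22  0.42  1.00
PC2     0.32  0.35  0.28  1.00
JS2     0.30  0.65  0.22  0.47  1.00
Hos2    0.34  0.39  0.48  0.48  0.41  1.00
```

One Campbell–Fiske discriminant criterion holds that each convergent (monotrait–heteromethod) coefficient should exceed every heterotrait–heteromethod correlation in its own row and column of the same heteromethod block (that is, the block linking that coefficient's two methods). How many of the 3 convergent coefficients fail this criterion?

1

Convergent coefficients and their comparison sets:
PC (methods 1·2): 0.32 vs {0.30, 0.35, 0.34, 0.28} → fail.
JS (methods 1·2): 0.65 vs {0.35, 0.30, 0.39, 0.22} → pass.
Hos (methods 1·2): 0.48 vs {0.28, 0.34, 0.22, 0.39} → pass.
1 of 3 fail.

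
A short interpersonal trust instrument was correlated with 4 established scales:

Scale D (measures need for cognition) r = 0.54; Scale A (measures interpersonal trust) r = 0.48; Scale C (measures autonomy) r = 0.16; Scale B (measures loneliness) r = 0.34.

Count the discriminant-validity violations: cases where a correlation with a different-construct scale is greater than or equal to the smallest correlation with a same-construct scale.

1

Convergent (same construct = interpersonal trust): Scale A.
Smallest convergent = 0.48. Discriminant values: 0.54, 0.16, 0.34; count ≥ 0.48 → 1.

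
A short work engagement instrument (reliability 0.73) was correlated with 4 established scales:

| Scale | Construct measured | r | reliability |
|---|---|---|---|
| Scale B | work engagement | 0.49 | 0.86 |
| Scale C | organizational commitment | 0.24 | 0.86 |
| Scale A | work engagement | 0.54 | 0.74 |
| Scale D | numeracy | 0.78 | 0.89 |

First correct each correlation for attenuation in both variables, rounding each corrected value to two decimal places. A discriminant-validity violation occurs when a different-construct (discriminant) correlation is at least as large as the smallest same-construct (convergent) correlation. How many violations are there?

1

Disattenuated r (r / √(r_scale · r_new)):
  Scale B (conv): 0.49 / √(0.86·0.73) = 0.62
  Scale C (disc): 0.24 / √(0.86·0.73) = 0.30
  Scale A (conv): 0.54 / √(0.74·0.73) = 0.73
  Scale D (disc): 0.78 / √(0.89·0.73) = 0.97
Smallest convergent = 0.62. Discriminant values: 0.30, 0.97; count ≥ 0.62 → 1.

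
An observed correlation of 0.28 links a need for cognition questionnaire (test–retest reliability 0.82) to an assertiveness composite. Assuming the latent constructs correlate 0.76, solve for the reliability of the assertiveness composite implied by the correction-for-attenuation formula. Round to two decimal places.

r_true = r_obs / √(r_xx · r_yy) ⇒ 0.76 = 0.28 / √(0.82 · r_yy).
√(0.82 · r_yy) = 0.28 / 0.76 = 0.3684; 0.82 · r_yy = 0.1357; r_yy = 0.1357 / 0.82 ≈ 0.17.

0.17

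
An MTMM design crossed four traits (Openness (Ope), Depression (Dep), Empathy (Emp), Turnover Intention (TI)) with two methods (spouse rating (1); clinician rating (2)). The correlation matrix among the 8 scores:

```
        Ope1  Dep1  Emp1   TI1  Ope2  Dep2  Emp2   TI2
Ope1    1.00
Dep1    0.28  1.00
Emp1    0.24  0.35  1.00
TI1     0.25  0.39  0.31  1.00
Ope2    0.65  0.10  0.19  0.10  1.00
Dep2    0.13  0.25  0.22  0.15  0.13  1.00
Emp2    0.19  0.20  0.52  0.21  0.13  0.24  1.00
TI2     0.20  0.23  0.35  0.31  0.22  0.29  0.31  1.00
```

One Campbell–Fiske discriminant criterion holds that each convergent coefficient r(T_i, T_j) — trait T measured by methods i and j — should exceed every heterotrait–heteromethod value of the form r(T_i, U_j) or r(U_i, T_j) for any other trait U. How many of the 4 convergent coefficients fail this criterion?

Checking each validity diagonal entry against its comparison values:
Ope (methods 1·2): 0.65 vs {0.13, 0.10, 0.19, 0.19, 0.20, 0.10} → pass.
Dep (methods 1·2): 0.25 vs {0.10, 0.13, 0.20, 0.22, 0.23, 0.15} → pass.
Emp (methods 1·2): 0.52 vs {0.19, 0.19, 0.22, 0.20, 0.35, 0.21} → pass.
TI (methods 1·2): 0.31 vs {0.10, 0.20, 0.15, 0.23, 0.21, 0.35} → fail.
1 of 4 fail.

1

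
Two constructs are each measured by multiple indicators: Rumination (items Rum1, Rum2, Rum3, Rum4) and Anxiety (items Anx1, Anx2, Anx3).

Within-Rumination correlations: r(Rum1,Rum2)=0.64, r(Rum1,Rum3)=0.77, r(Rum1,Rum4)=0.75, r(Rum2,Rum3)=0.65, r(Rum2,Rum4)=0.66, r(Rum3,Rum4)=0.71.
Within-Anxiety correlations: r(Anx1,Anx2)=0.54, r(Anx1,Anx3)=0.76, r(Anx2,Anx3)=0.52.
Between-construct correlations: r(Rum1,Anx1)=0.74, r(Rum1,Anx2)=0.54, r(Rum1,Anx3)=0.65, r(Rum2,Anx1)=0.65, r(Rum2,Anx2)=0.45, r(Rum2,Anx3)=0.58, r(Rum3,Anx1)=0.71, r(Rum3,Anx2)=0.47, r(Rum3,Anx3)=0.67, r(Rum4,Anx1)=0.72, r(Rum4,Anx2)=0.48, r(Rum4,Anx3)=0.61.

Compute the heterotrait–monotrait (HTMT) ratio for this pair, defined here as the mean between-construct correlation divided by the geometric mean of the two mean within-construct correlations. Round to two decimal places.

Mean heterotrait r = 7.27/12 = 0.6058.
Mean within-Rum = 4.18/6 = 0.6967; mean within-Anx = 1.82/3 = 0.6067.
Geometric mean = √(0.6967 × 0.6067) = 0.6501.
HTMT = 0.6058 / 0.6501 = 0.93.

0.93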